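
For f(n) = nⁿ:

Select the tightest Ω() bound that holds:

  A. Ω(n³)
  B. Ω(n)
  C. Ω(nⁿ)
C

f(n) = nⁿ is Ω(nⁿ).
All listed options are valid Big-Ω bounds (lower bounds),
but Ω(nⁿ) is the tightest (largest valid bound).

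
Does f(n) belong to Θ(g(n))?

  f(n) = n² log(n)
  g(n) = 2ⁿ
False

f(n) = n² log(n) is O(n² log n), and g(n) = 2ⁿ is O(2ⁿ).
Since they have different growth rates, f(n) = Θ(g(n)) is false.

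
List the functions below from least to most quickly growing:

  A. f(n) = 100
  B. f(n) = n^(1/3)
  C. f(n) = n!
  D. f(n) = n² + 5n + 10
A < B < D < C

Comparing growth rates:
A = 100 is O(1)
B = n^(1/3) is O(n^(1/3))
D = n² + 5n + 10 is O(n²)
C = n! is O(n!)

Therefore, the order from slowest to fastest is: A < B < D < C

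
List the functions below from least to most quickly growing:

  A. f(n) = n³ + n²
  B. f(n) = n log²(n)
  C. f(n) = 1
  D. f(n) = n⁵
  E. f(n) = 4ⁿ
C < B < A < D < E

Comparing growth rates:
C = 1 is O(1)
B = n log²(n) is O(n log² n)
A = n³ + n² is O(n³)
D = n⁵ is O(n⁵)
E = 4ⁿ is O(4ⁿ)

Therefore, the order from slowest to fastest is: C < B < A < D < E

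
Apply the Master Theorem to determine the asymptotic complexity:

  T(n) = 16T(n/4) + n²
Θ(n² log n)

Master Theorem: a = 16, b = 4, f(n) = n².
Compute the critical exponent d = log₄(16) = 2.
Compare f(n) = Θ(n²) against n^d:
  k = 2 = d, so f(n) = Θ(n^d) — Case 2.
  Work is balanced across levels: T(n) = Θ(n^d log n) = Θ(n² log n).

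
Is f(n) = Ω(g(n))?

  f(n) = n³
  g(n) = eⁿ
False

f(n) = n³ is O(n³), and g(n) = eⁿ is O(eⁿ).
Since O(n³) grows slower than O(eⁿ), f(n) = Ω(g(n)) is false.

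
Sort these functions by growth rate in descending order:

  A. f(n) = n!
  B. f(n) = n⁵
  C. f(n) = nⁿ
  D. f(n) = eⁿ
C > A > D > B

Comparing growth rates:
C = nⁿ is O(nⁿ)
A = n! is O(n!)
D = eⁿ is O(eⁿ)
B = n⁵ is O(n⁵)

Therefore, the order from fastest to slowest is: C > A > D > B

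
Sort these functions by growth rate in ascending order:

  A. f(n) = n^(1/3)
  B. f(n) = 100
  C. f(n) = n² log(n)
B < A < C

Comparing growth rates:
B = 100 is O(1)
A = n^(1/3) is O(n^(1/3))
C = n² log(n) is O(n² log n)

Therefore, the order from slowest to fastest is: B < A < C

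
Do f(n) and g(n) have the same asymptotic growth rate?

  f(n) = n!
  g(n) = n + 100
False

f(n) = n! is O(n!), and g(n) = n + 100 is O(n).
Since they have different growth rates, f(n) = Θ(g(n)) is false.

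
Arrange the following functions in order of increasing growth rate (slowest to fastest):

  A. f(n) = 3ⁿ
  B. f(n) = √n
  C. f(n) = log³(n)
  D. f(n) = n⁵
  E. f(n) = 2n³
C < B < E < D < A

Comparing growth rates:
C = log³(n) is O(log³ n)
B = √n is O(√n)
E = 2n³ is O(n³)
D = n⁵ is O(n⁵)
A = 3ⁿ is O(3ⁿ)

Therefore, the order from slowest to fastest is: C < B < E < D < A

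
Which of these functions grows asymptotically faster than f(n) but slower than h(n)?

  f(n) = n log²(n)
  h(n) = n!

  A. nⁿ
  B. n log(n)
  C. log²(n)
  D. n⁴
D

We need g(n) with n log²(n) = o(g(n)) and g(n) = o(n!), i.e. O(n log² n) ≺ g ≺ O(n!).
Check each option:
  A. nⁿ — O(nⁿ) does not grow strictly slower than h(n)
  B. n log(n) — O(n log n) does not grow strictly faster than f(n)
  C. log²(n) — O(log² n) does not grow strictly faster than f(n)
  D. n⁴ — O(n⁴) is strictly between O(n log² n) and O(n!) ✓

Only option D (n⁴) lies strictly between.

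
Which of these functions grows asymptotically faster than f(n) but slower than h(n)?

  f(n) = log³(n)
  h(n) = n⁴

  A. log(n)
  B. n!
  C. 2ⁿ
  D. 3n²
D

We need g(n) with log³(n) = o(g(n)) and g(n) = o(n⁴), i.e. O(log³ n) ≺ g ≺ O(n⁴).
Check each option:
  A. log(n) — O(log n) does not grow strictly faster than f(n)
  B. n! — O(n!) does not grow strictly slower than h(n)
  C. 2ⁿ — O(2ⁿ) does not grow strictly slower than h(n)
  D. 3n² — O(n²) is strictly between O(log³ n) and O(n⁴) ✓

Only option D (3n²) lies strictly between.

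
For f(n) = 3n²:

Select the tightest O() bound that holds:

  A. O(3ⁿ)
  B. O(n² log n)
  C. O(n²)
C

f(n) = 3n² is O(n²).
All listed options are valid Big-O bounds (upper bounds),
but O(n²) is the tightest (smallest valid bound).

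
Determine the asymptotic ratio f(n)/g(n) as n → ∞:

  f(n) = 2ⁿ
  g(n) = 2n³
∞

Since 2ⁿ (O(2ⁿ)) grows faster than 2n³ (O(n³)),
the ratio f(n)/g(n) → ∞ as n → ∞.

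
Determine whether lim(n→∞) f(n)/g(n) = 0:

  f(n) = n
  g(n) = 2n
False

f(n) = n is O(n), and g(n) = 2n is O(n).
Since they have the same growth rate, f(n) = o(g(n)) is false.
(f = o(g) requires f to grow strictly slower, not equal.)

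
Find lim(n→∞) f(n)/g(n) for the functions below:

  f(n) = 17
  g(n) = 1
17

Since 17 and 1 have the same growth rate (O(1)),
the ratio converges to a constant: 17.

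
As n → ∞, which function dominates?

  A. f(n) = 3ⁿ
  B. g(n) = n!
B

f(n) = 3ⁿ is O(3ⁿ), while g(n) = n! is O(n!).
Since O(n!) grows faster than O(3ⁿ), g(n) dominates.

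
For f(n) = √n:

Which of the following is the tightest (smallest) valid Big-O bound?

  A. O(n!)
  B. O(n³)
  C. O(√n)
C

f(n) = √n is O(√n).
All listed options are valid Big-O bounds (upper bounds),
but O(√n) is the tightest (smallest valid bound).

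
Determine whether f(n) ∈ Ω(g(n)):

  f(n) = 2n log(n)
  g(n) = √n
True

f(n) = 2n log(n) is O(n log n), and g(n) = √n is O(√n).
Since O(n log n) grows at least as fast as O(√n), f(n) = Ω(g(n)) is true.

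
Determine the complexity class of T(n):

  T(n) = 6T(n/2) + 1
Θ(n^log₂(6))

Master Theorem: a = 6, b = 2, f(n) = 1.
Compute the critical exponent d = log₂(6) = 2.585.
Compare f(n) = Θ(1) against n^d:
  k = 0 < d = 2.585, so f(n) = O(n^(d-ε)) — Case 1.
  The recursion cost dominates: T(n) = Θ(n^d) = Θ(n^log₂(6)).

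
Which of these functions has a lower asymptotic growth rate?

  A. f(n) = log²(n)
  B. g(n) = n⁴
A

f(n) = log²(n) is O(log² n), while g(n) = n⁴ is O(n⁴).
Since O(log² n) grows slower than O(n⁴), f(n) is dominated.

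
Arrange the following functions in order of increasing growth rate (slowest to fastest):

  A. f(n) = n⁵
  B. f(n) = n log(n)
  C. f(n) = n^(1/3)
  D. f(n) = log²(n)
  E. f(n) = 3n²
D < C < B < E < A

Comparing growth rates:
D = log²(n) is O(log² n)
C = n^(1/3) is O(n^(1/3))
B = n log(n) is O(n log n)
E = 3n² is O(n²)
A = n⁵ is O(n⁵)

Therefore, the order from slowest to fastest is: D < C < B < E < A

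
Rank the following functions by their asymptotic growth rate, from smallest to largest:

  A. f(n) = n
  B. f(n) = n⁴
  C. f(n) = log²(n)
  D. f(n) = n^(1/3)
C < D < A < B

Comparing growth rates:
C = log²(n) is O(log² n)
D = n^(1/3) is O(n^(1/3))
A = n is O(n)
B = n⁴ is O(n⁴)

Therefore, the order from slowest to fastest is: C < D < A < B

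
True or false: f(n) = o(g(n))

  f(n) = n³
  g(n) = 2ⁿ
True

f(n) = n³ is O(n³), and g(n) = 2ⁿ is O(2ⁿ).
Since O(n³) grows strictly slower than O(2ⁿ), f(n) = o(g(n)) is true.
This means lim(n→∞) f(n)/g(n) = 0.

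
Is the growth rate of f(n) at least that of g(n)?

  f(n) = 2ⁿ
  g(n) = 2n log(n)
True

f(n) = 2ⁿ is O(2ⁿ), and g(n) = 2n log(n) is O(n log n).
Since O(2ⁿ) grows at least as fast as O(n log n), f(n) = Ω(g(n)) is true.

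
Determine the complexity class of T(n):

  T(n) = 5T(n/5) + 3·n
Θ(n log n)

Master Theorem: a = 5, b = 5, f(n) = 3·n.
Compute the critical exponent d = log₅(5) = 1.
Compare f(n) = Θ(n) against n^d:
  k = 1 = d, so f(n) = Θ(n^d) — Case 2.
  Work is balanced across levels: T(n) = Θ(n^d log n) = Θ(n log n).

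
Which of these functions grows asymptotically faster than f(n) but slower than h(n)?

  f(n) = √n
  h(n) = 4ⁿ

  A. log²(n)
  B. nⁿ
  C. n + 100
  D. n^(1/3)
C

We need g(n) with √n = o(g(n)) and g(n) = o(4ⁿ), i.e. O(√n) ≺ g ≺ O(4ⁿ).
Check each option:
  A. log²(n) — O(log² n) does not grow strictly faster than f(n)
  B. nⁿ — O(nⁿ) does not grow strictly slower than h(n)
  C. n + 100 — O(n) is strictly between O(√n) and O(4ⁿ) ✓
  D. n^(1/3) — O(n^(1/3)) does not grow strictly faster than f(n)

Only option C (n + 100) lies strictly between.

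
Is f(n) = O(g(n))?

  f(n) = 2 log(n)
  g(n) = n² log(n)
True

f(n) = 2 log(n) is O(log n), and g(n) = n² log(n) is O(n² log n).
Since O(log n) ⊆ O(n² log n) (f grows no faster than g), f(n) = O(g(n)) is true.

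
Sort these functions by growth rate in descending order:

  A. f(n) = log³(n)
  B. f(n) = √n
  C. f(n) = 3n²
C > B > A

Comparing growth rates:
C = 3n² is O(n²)
B = √n is O(√n)
A = log³(n) is O(log³ n)

Therefore, the order from fastest to slowest is: C > B > A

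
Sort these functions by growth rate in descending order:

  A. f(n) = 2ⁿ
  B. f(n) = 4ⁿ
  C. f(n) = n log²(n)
B > A > C

Comparing growth rates:
B = 4ⁿ is O(4ⁿ)
A = 2ⁿ is O(2ⁿ)
C = n log²(n) is O(n log² n)

Therefore, the order from fastest to slowest is: B > A > C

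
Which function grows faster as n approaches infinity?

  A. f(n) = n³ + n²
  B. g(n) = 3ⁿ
B

f(n) = n³ + n² is O(n³), while g(n) = 3ⁿ is O(3ⁿ).
Since O(3ⁿ) grows faster than O(n³), g(n) dominates.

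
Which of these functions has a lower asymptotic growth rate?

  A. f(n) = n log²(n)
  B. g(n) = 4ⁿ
A

f(n) = n log²(n) is O(n log² n), while g(n) = 4ⁿ is O(4ⁿ).
Since O(n log² n) grows slower than O(4ⁿ), f(n) is dominated.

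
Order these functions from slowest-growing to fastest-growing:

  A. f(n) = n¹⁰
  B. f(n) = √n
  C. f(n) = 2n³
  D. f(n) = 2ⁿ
B < C < A < D

Comparing growth rates:
B = √n is O(√n)
C = 2n³ is O(n³)
A = n¹⁰ is O(n¹⁰)
D = 2ⁿ is O(2ⁿ)

Therefore, the order from slowest to fastest is: B < C < A < D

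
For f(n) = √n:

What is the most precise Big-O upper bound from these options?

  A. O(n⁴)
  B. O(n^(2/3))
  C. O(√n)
C

f(n) = √n is O(√n).
All listed options are valid Big-O bounds (upper bounds),
but O(√n) is the tightest (smallest valid bound).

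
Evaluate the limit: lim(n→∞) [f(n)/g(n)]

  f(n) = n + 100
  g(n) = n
1

Since n + 100 and n have the same growth rate (O(n)),
the ratio converges to a constant: 1.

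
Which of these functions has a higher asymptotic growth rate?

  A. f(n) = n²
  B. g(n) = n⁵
B

f(n) = n² is O(n²), while g(n) = n⁵ is O(n⁵).
Since O(n⁵) grows faster than O(n²), g(n) dominates.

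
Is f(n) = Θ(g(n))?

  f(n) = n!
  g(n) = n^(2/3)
False

f(n) = n! is O(n!), and g(n) = n^(2/3) is O(n^(2/3)).
Since they have different growth rates, f(n) = Θ(g(n)) is false.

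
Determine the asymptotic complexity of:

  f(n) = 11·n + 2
O(n)

The dominant term in 11·n + 2 is 11·n, which is Θ(n).
Lower-order terms (2) are asymptotically negligible.
Constants are absorbed, so the tightest bound is O(n).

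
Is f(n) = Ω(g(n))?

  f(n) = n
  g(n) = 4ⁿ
False

f(n) = n is O(n), and g(n) = 4ⁿ is O(4ⁿ).
Since O(n) grows slower than O(4ⁿ), f(n) = Ω(g(n)) is false.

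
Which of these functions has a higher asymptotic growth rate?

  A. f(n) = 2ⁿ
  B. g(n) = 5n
A

f(n) = 2ⁿ is O(2ⁿ), while g(n) = 5n is O(n).
Since O(2ⁿ) grows faster than O(n), f(n) dominates.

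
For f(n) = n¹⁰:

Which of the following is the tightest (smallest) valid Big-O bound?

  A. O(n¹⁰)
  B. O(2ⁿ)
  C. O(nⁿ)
A

f(n) = n¹⁰ is O(n¹⁰).
All listed options are valid Big-O bounds (upper bounds),
but O(n¹⁰) is the tightest (smallest valid bound).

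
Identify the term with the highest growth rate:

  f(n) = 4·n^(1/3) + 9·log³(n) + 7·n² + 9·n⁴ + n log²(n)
9·n⁴

Looking at each term:
  - 4·n^(1/3) is O(n^(1/3))
  - 9·log³(n) is O(log³ n)
  - 7·n² is O(n²)
  - 9·n⁴ is O(n⁴)
  - n log²(n) is O(n log² n)

The term 9·n⁴ (O(n⁴)) grows fastest and dominates all others.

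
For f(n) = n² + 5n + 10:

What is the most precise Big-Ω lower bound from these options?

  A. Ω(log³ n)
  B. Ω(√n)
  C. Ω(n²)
C

f(n) = n² + 5n + 10 is Ω(n²).
All listed options are valid Big-Ω bounds (lower bounds),
but Ω(n²) is the tightest (largest valid bound).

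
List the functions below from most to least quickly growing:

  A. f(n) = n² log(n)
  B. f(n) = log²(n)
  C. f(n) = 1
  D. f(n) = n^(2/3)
A > D > B > C

Comparing growth rates:
A = n² log(n) is O(n² log n)
D = n^(2/3) is O(n^(2/3))
B = log²(n) is O(log² n)
C = 1 is O(1)

Therefore, the order from fastest to slowest is: A > D > B > C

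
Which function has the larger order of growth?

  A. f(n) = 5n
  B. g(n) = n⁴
B

f(n) = 5n is O(n), while g(n) = n⁴ is O(n⁴).
Since O(n⁴) grows faster than O(n), g(n) dominates.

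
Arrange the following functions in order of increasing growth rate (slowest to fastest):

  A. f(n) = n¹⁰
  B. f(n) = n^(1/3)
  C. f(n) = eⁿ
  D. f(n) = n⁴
B < D < A < C

Comparing growth rates:
B = n^(1/3) is O(n^(1/3))
D = n⁴ is O(n⁴)
A = n¹⁰ is O(n¹⁰)
C = eⁿ is O(eⁿ)

Therefore, the order from slowest to fastest is: B < D < A < C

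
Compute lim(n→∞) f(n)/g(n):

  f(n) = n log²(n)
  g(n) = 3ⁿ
0

Since n log²(n) (O(n log² n)) grows slower than 3ⁿ (O(3ⁿ)),
the ratio f(n)/g(n) → 0 as n → ∞.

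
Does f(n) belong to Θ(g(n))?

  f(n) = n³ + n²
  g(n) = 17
False

f(n) = n³ + n² is O(n³), and g(n) = 17 is O(1).
Since they have different growth rates, f(n) = Θ(g(n)) is false.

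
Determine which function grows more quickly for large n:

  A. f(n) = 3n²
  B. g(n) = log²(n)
A

f(n) = 3n² is O(n²), while g(n) = log²(n) is O(log² n).
Since O(n²) grows faster than O(log² n), f(n) dominates.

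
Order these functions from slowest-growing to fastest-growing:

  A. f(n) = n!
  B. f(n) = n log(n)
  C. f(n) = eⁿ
B < C < A

Comparing growth rates:
B = n log(n) is O(n log n)
C = eⁿ is O(eⁿ)
A = n! is O(n!)

Therefore, the order from slowest to fastest is: B < C < A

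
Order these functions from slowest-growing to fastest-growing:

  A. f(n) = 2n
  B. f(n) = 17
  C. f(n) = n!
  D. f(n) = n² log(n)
B < A < D < C

Comparing growth rates:
B = 17 is O(1)
A = 2n is O(n)
D = n² log(n) is O(n² log n)
C = n! is O(n!)

Therefore, the order from slowest to fastest is: B < A < D < C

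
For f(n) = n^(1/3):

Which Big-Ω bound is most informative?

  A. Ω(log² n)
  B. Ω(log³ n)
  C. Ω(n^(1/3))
C

f(n) = n^(1/3) is Ω(n^(1/3)).
All listed options are valid Big-Ω bounds (lower bounds),
but Ω(n^(1/3)) is the tightest (largest valid bound).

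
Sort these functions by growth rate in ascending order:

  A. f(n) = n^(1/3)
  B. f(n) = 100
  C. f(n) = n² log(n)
B < A < C

Comparing growth rates:
B = 100 is O(1)
A = n^(1/3) is O(n^(1/3))
C = n² log(n) is O(n² log n)

Therefore, the order from slowest to fastest is: B < A < C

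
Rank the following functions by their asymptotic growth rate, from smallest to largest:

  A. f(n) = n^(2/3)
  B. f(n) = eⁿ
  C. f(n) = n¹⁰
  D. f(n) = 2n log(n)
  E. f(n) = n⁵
A < D < E < C < B

Comparing growth rates:
A = n^(2/3) is O(n^(2/3))
D = 2n log(n) is O(n log n)
E = n⁵ is O(n⁵)
C = n¹⁰ is O(n¹⁰)
B = eⁿ is O(eⁿ)

Therefore, the order from slowest to fastest is: A < D < E < C < B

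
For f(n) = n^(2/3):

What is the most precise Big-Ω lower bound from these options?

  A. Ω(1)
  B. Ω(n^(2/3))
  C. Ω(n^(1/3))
B

f(n) = n^(2/3) is Ω(n^(2/3)).
All listed options are valid Big-Ω bounds (lower bounds),
but Ω(n^(2/3)) is the tightest (largest valid bound).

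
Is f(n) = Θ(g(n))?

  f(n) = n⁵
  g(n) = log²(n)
False

f(n) = n⁵ is O(n⁵), and g(n) = log²(n) is O(log² n).
Since they have different growth rates, f(n) = Θ(g(n)) is false.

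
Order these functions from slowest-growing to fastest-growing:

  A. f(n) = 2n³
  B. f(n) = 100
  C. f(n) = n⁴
B < A < C

Comparing growth rates:
B = 100 is O(1)
A = 2n³ is O(n³)
C = n⁴ is O(n⁴)

Therefore, the order from slowest to fastest is: B < A < C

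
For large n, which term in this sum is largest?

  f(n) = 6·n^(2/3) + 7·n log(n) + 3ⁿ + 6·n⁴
3ⁿ

Looking at each term:
  - 6·n^(2/3) is O(n^(2/3))
  - 7·n log(n) is O(n log n)
  - 3ⁿ is O(3ⁿ)
  - 6·n⁴ is O(n⁴)

The term 3ⁿ (O(3ⁿ)) grows fastest and dominates all others.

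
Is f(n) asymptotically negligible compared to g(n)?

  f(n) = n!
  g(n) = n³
False

f(n) = n! is O(n!), and g(n) = n³ is O(n³).
Since O(n!) grows faster than or equal to O(n³), f(n) = o(g(n)) is false.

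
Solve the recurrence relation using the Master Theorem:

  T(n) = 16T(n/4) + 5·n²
Θ(n² log n)

Master Theorem: a = 16, b = 4, f(n) = 5·n².
Compute the critical exponent d = log₄(16) = 2.
Compare f(n) = Θ(n²) against n^d:
  k = 2 = d, so f(n) = Θ(n^d) — Case 2.
  Work is balanced across levels: T(n) = Θ(n^d log n) = Θ(n² log n).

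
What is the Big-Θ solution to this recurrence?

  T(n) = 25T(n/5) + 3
Θ(n²)

Master Theorem: a = 25, b = 5, f(n) = 3.
Compute the critical exponent d = log₅(25) = 2.
Compare f(n) = Θ(1) against n^d:
  k = 0 < d = 2, so f(n) = O(n^(d-ε)) — Case 1.
  The recursion cost dominates: T(n) = Θ(n^d) = Θ(n²).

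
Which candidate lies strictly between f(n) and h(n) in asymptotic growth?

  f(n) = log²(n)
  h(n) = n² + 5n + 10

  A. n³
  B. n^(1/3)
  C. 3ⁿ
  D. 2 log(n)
B

We need g(n) with log²(n) = o(g(n)) and g(n) = o(n² + 5n + 10), i.e. O(log² n) ≺ g ≺ O(n²).
Check each option:
  A. n³ — O(n³) does not grow strictly slower than h(n)
  B. n^(1/3) — O(n^(1/3)) is strictly between O(log² n) and O(n²) ✓
  C. 3ⁿ — O(3ⁿ) does not grow strictly slower than h(n)
  D. 2 log(n) — O(log n) does not grow strictly faster than f(n)

Only option B (n^(1/3)) lies strictly between.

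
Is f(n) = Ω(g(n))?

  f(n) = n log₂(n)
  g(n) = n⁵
False

f(n) = n log₂(n) is O(n log n), and g(n) = n⁵ is O(n⁵).
Since O(n log n) grows slower than O(n⁵), f(n) = Ω(g(n)) is false.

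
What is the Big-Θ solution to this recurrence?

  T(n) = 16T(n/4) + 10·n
Θ(n²)

Master Theorem: a = 16, b = 4, f(n) = 10·n.
Compute the critical exponent d = log₄(16) = 2.
Compare f(n) = Θ(n) against n^d:
  k = 1 < d = 2, so f(n) = O(n^(d-ε)) — Case 1.
  The recursion cost dominates: T(n) = Θ(n^d) = Θ(n²).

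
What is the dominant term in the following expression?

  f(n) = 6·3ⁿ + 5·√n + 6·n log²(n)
6·3ⁿ

Looking at each term:
  - 6·3ⁿ is O(3ⁿ)
  - 5·√n is O(√n)
  - 6·n log²(n) is O(n log² n)

The term 6·3ⁿ (O(3ⁿ)) grows fastest and dominates all others.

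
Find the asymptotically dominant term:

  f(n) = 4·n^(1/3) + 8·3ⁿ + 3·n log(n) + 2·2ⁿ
8·3ⁿ

Looking at each term:
  - 4·n^(1/3) is O(n^(1/3))
  - 8·3ⁿ is O(3ⁿ)
  - 3·n log(n) is O(n log n)
  - 2·2ⁿ is O(2ⁿ)

The term 8·3ⁿ (O(3ⁿ)) grows fastest and dominates all others.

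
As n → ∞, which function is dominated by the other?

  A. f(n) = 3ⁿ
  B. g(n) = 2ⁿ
B

f(n) = 3ⁿ is O(3ⁿ), while g(n) = 2ⁿ is O(2ⁿ).
Since O(2ⁿ) grows slower than O(3ⁿ), g(n) is dominated.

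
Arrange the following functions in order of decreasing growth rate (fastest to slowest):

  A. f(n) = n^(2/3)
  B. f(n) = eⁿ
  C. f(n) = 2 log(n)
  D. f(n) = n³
B > D > A > C

Comparing growth rates:
B = eⁿ is O(eⁿ)
D = n³ is O(n³)
A = n^(2/3) is O(n^(2/3))
C = 2 log(n) is O(log n)

Therefore, the order from fastest to slowest is: B > D > A > C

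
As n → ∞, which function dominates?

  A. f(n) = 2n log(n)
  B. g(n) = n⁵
B

f(n) = 2n log(n) is O(n log n), while g(n) = n⁵ is O(n⁵).
Since O(n⁵) grows faster than O(n log n), g(n) dominates.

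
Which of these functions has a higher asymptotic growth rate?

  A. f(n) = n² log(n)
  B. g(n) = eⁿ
B

f(n) = n² log(n) is O(n² log n), while g(n) = eⁿ is O(eⁿ).
Since O(eⁿ) grows faster than O(n² log n), g(n) dominates.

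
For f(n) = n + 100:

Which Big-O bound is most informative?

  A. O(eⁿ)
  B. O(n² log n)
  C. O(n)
C

f(n) = n + 100 is O(n).
All listed options are valid Big-O bounds (upper bounds),
but O(n) is the tightest (smallest valid bound).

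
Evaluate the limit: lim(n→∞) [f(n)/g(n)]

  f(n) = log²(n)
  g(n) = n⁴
0

Since log²(n) (O(log² n)) grows slower than n⁴ (O(n⁴)),
the ratio f(n)/g(n) → 0 as n → ∞.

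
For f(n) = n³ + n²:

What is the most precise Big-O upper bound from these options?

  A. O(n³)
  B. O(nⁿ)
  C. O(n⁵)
A

f(n) = n³ + n² is O(n³).
All listed options are valid Big-O bounds (upper bounds),
but O(n³) is the tightest (smallest valid bound).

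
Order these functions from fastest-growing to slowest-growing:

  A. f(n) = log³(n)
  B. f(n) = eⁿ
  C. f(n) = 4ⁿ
C > B > A

Comparing growth rates:
C = 4ⁿ is O(4ⁿ)
B = eⁿ is O(eⁿ)
A = log³(n) is O(log³ n)

Therefore, the order from fastest to slowest is: C > B > A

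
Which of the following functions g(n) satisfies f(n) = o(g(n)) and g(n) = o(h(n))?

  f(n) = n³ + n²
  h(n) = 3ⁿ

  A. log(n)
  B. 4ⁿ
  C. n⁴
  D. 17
C

We need g(n) with n³ + n² = o(g(n)) and g(n) = o(3ⁿ), i.e. O(n³) ≺ g ≺ O(3ⁿ).
Check each option:
  A. log(n) — O(log n) does not grow strictly faster than f(n)
  B. 4ⁿ — O(4ⁿ) does not grow strictly slower than h(n)
  C. n⁴ — O(n⁴) is strictly between O(n³) and O(3ⁿ) ✓
  D. 17 — O(1) does not grow strictly faster than f(n)

Only option C (n⁴) lies strictly between.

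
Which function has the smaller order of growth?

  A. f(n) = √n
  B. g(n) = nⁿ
A

f(n) = √n is O(√n), while g(n) = nⁿ is O(nⁿ).
Since O(√n) grows slower than O(nⁿ), f(n) is dominated.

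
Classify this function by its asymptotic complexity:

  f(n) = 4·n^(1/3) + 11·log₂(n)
O(n^(1/3))

The dominant term in 4·n^(1/3) + 11·log₂(n) is 4·n^(1/3), which is Θ(n^(1/3)).
Lower-order terms (11·log₂(n)) are asymptotically negligible.
Constants are absorbed, so the tightest bound is O(n^(1/3)).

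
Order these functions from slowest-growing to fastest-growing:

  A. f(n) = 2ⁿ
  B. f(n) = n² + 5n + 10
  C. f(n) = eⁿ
B < A < C

Comparing growth rates:
B = n² + 5n + 10 is O(n²)
A = 2ⁿ is O(2ⁿ)
C = eⁿ is O(eⁿ)

Therefore, the order from slowest to fastest is: B < A < C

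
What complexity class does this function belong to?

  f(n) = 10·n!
O(n!)

The dominant term in 10·n! is 10·n!, which is Θ(n!).
Constants are absorbed, so the tightest bound is O(n!).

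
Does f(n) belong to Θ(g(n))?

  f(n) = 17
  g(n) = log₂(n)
False

f(n) = 17 is O(1), and g(n) = log₂(n) is O(log n).
Since they have different growth rates, f(n) = Θ(g(n)) is false.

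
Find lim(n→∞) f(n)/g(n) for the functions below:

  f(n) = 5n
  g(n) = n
5

Since 5n and n have the same growth rate (O(n)),
the ratio converges to a constant: 5.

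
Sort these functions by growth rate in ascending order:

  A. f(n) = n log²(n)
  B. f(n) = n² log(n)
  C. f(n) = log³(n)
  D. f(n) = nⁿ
C < A < B < D

Comparing growth rates:
C = log³(n) is O(log³ n)
A = n log²(n) is O(n log² n)
B = n² log(n) is O(n² log n)
D = nⁿ is O(nⁿ)

Therefore, the order from slowest to fastest is: C < A < B < D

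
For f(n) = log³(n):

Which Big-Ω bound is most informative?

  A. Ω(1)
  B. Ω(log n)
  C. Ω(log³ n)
C

f(n) = log³(n) is Ω(log³ n).
All listed options are valid Big-Ω bounds (lower bounds),
but Ω(log³ n) is the tightest (largest valid bound).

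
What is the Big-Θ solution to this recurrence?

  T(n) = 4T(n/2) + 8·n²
Θ(n² log n)

Master Theorem: a = 4, b = 2, f(n) = 8·n².
Compute the critical exponent d = log₂(4) = 2.
Compare f(n) = Θ(n²) against n^d:
  k = 2 = d, so f(n) = Θ(n^d) — Case 2.
  Work is balanced across levels: T(n) = Θ(n^d log n) = Θ(n² log n).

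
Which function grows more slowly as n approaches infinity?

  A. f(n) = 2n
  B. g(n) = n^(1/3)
B

f(n) = 2n is O(n), while g(n) = n^(1/3) is O(n^(1/3)).
Since O(n^(1/3)) grows slower than O(n), g(n) is dominated.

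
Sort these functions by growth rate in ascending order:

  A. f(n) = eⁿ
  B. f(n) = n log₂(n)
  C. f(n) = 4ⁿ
B < A < C

Comparing growth rates:
B = n log₂(n) is O(n log n)
A = eⁿ is O(eⁿ)
C = 4ⁿ is O(4ⁿ)

Therefore, the order from slowest to fastest is: B < A < C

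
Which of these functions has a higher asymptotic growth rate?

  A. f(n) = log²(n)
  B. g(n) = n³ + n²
B

f(n) = log²(n) is O(log² n), while g(n) = n³ + n² is O(n³).
Since O(n³) grows faster than O(log² n), g(n) dominates.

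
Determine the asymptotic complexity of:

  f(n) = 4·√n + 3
O(√n)

The dominant term in 4·√n + 3 is 4·√n, which is Θ(√n).
Lower-order terms (3) are asymptotically negligible.
Constants are absorbed, so the tightest bound is O(√n).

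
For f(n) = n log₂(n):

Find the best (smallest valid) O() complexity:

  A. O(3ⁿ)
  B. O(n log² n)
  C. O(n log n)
C

f(n) = n log₂(n) is O(n log n).
All listed options are valid Big-O bounds (upper bounds),
but O(n log n) is the tightest (smallest valid bound).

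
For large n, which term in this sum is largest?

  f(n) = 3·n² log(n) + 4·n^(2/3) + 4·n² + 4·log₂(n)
3·n² log(n)

Looking at each term:
  - 3·n² log(n) is O(n² log n)
  - 4·n^(2/3) is O(n^(2/3))
  - 4·n² is O(n²)
  - 4·log₂(n) is O(log n)

The term 3·n² log(n) (O(n² log n)) grows fastest and dominates all others.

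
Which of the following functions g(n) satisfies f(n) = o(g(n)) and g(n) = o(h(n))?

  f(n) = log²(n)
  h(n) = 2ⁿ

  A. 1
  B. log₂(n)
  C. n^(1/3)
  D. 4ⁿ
C

We need g(n) with log²(n) = o(g(n)) and g(n) = o(2ⁿ), i.e. O(log² n) ≺ g ≺ O(2ⁿ).
Check each option:
  A. 1 — O(1) does not grow strictly faster than f(n)
  B. log₂(n) — O(log n) does not grow strictly faster than f(n)
  C. n^(1/3) — O(n^(1/3)) is strictly between O(log² n) and O(2ⁿ) ✓
  D. 4ⁿ — O(4ⁿ) does not grow strictly slower than h(n)

Only option C (n^(1/3)) lies strictly between.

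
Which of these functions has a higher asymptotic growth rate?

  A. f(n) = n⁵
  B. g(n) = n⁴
A

f(n) = n⁵ is O(n⁵), while g(n) = n⁴ is O(n⁴).
Since O(n⁵) grows faster than O(n⁴), f(n) dominates.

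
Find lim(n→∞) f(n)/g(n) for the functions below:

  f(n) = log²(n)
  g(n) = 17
∞

Since log²(n) (O(log² n)) grows faster than 17 (O(1)),
the ratio f(n)/g(n) → ∞ as n → ∞.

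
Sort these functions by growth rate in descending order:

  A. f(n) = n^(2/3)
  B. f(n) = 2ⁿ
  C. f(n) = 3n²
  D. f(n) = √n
B > C > A > D

Comparing growth rates:
B = 2ⁿ is O(2ⁿ)
C = 3n² is O(n²)
A = n^(2/3) is O(n^(2/3))
D = √n is O(√n)

Therefore, the order from fastest to slowest is: B > C > A > D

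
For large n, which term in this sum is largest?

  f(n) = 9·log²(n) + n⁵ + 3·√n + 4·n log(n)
n⁵

Looking at each term:
  - 9·log²(n) is O(log² n)
  - n⁵ is O(n⁵)
  - 3·√n is O(√n)
  - 4·n log(n) is O(n log n)

The term n⁵ (O(n⁵)) grows fastest and dominates all others.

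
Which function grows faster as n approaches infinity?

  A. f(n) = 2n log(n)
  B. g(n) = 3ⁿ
B

f(n) = 2n log(n) is O(n log n), while g(n) = 3ⁿ is O(3ⁿ).
Since O(3ⁿ) grows faster than O(n log n), g(n) dominates.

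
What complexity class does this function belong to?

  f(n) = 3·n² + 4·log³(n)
O(n²)

The dominant term in 3·n² + 4·log³(n) is 3·n², which is Θ(n²).
Lower-order terms (4·log³(n)) are asymptotically negligible.
Constants are absorbed, so the tightest bound is O(n²).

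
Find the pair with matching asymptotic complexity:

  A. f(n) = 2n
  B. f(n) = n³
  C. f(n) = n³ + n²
B and C

Examining each function:
  A. 2n is O(n)
  B. n³ is O(n³)
  C. n³ + n² is O(n³)

Functions B and C both have the same complexity class.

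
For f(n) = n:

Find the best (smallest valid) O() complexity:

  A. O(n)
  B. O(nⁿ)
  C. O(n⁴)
A

f(n) = n is O(n).
All listed options are valid Big-O bounds (upper bounds),
but O(n) is the tightest (smallest valid bound).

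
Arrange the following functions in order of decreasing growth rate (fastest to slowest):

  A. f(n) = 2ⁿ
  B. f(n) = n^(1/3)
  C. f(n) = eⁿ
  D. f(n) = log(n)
C > A > B > D

Comparing growth rates:
C = eⁿ is O(eⁿ)
A = 2ⁿ is O(2ⁿ)
B = n^(1/3) is O(n^(1/3))
D = log(n) is O(log n)

Therefore, the order from fastest to slowest is: C > A > B > D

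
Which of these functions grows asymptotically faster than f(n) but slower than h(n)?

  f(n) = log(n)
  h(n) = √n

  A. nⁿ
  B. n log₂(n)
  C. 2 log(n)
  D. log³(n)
D

We need g(n) with log(n) = o(g(n)) and g(n) = o(√n), i.e. O(log n) ≺ g ≺ O(√n).
Check each option:
  A. nⁿ — O(nⁿ) does not grow strictly slower than h(n)
  B. n log₂(n) — O(n log n) does not grow strictly slower than h(n)
  C. 2 log(n) — O(log n) does not grow strictly faster than f(n)
  D. log³(n) — O(log³ n) is strictly between O(log n) and O(√n) ✓

Only option D (log³(n)) lies strictly between.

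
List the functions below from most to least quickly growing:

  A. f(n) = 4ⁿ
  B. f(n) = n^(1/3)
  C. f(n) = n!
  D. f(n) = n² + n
C > A > D > B

Comparing growth rates:
C = n! is O(n!)
A = 4ⁿ is O(4ⁿ)
D = n² + n is O(n²)
B = n^(1/3) is O(n^(1/3))

Therefore, the order from fastest to slowest is: C > A > D > B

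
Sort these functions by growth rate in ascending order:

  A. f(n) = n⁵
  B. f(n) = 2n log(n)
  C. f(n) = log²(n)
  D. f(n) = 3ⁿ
C < B < A < D

Comparing growth rates:
C = log²(n) is O(log² n)
B = 2n log(n) is O(n log n)
A = n⁵ is O(n⁵)
D = 3ⁿ is O(3ⁿ)

Therefore, the order from slowest to fastest is: C < B < A < D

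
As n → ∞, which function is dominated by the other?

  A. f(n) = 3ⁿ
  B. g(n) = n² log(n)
B

f(n) = 3ⁿ is O(3ⁿ), while g(n) = n² log(n) is O(n² log n).
Since O(n² log n) grows slower than O(3ⁿ), g(n) is dominated.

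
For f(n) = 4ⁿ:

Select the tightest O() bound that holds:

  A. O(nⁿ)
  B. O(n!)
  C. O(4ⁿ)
C

f(n) = 4ⁿ is O(4ⁿ).
All listed options are valid Big-O bounds (upper bounds),
but O(4ⁿ) is the tightest (smallest valid bound).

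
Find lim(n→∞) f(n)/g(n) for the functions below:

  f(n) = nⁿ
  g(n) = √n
∞

Since nⁿ (O(nⁿ)) grows faster than √n (O(√n)),
the ratio f(n)/g(n) → ∞ as n → ∞.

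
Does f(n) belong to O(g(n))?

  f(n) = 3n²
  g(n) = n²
True

f(n) = 3n² and g(n) = n² are both O(n²).
Big-O permits equal growth rates (f ≤ c·g for some c), so f(n) = O(g(n)) is true.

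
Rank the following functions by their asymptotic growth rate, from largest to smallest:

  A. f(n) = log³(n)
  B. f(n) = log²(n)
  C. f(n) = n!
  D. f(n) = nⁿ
D > C > A > B

Comparing growth rates:
D = nⁿ is O(nⁿ)
C = n! is O(n!)
A = log³(n) is O(log³ n)
B = log²(n) is O(log² n)

Therefore, the order from fastest to slowest is: D > C > A > B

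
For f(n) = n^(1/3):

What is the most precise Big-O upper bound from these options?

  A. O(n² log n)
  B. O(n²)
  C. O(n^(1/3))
C

f(n) = n^(1/3) is O(n^(1/3)).
All listed options are valid Big-O bounds (upper bounds),
but O(n^(1/3)) is the tightest (smallest valid bound).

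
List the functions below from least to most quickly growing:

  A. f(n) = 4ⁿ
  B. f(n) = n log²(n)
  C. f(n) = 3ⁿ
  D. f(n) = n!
B < C < A < D

Comparing growth rates:
B = n log²(n) is O(n log² n)
C = 3ⁿ is O(3ⁿ)
A = 4ⁿ is O(4ⁿ)
D = n! is O(n!)

Therefore, the order from slowest to fastest is: B < C < A < D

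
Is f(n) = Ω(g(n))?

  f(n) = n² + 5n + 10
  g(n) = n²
True

f(n) = n² + 5n + 10 and g(n) = n² are both O(n²).
Big-Ω permits equal growth rates (f ≥ c·g for some c > 0), so f(n) = Ω(g(n)) is true.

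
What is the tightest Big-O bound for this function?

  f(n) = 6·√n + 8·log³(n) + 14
O(√n)

The dominant term in 6·√n + 8·log³(n) + 14 is 6·√n, which is Θ(√n).
Lower-order terms (8·log³(n), 14) are asymptotically negligible.
Constants are absorbed, so the tightest bound is O(√n).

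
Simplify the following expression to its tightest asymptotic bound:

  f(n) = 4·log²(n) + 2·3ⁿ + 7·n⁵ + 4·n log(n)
Θ(3ⁿ)

Order the terms by growth rate: 4·log²(n) ≺ 4·n log(n) ≺ 7·n⁵ ≺ 2·3ⁿ.
The fastest-growing term 2·3ⁿ dominates as n → ∞; dropping its constant factor gives Θ(3ⁿ).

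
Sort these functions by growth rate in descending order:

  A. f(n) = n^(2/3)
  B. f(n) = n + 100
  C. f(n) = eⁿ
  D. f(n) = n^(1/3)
C > B > A > D

Comparing growth rates:
C = eⁿ is O(eⁿ)
B = n + 100 is O(n)
A = n^(2/3) is O(n^(2/3))
D = n^(1/3) is O(n^(1/3))

Therefore, the order from fastest to slowest is: C > B > A > D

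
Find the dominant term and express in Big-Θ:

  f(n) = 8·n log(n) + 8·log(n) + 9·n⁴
Θ(n⁴)

Order the terms by growth rate: 8·log(n) ≺ 8·n log(n) ≺ 9·n⁴.
The fastest-growing term 9·n⁴ dominates as n → ∞; dropping its constant factor gives Θ(n⁴).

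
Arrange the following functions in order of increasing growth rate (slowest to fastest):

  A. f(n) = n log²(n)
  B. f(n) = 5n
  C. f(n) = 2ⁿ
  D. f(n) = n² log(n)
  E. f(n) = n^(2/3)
E < B < A < D < C

Comparing growth rates:
E = n^(2/3) is O(n^(2/3))
B = 5n is O(n)
A = n log²(n) is O(n log² n)
D = n² log(n) is O(n² log n)
C = 2ⁿ is O(2ⁿ)

Therefore, the order from slowest to fastest is: E < B < A < D < C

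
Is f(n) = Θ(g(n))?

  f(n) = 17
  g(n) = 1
True

f(n) = 17 and g(n) = 1 are both O(1).
Since they have the same asymptotic growth rate, f(n) = Θ(g(n)) is true.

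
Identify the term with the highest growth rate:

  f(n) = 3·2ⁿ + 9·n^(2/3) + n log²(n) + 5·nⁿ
5·nⁿ

Looking at each term:
  - 3·2ⁿ is O(2ⁿ)
  - 9·n^(2/3) is O(n^(2/3))
  - n log²(n) is O(n log² n)
  - 5·nⁿ is O(nⁿ)

The term 5·nⁿ (O(nⁿ)) grows fastest and dominates all others.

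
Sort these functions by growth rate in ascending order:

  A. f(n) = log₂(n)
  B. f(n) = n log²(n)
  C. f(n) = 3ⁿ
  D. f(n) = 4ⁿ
A < B < C < D

Comparing growth rates:
A = log₂(n) is O(log n)
B = n log²(n) is O(n log² n)
C = 3ⁿ is O(3ⁿ)
D = 4ⁿ is O(4ⁿ)

Therefore, the order from slowest to fastest is: A < B < C < D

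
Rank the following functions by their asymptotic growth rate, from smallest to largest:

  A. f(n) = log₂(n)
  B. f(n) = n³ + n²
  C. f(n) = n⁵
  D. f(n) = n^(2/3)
A < D < B < C

Comparing growth rates:
A = log₂(n) is O(log n)
D = n^(2/3) is O(n^(2/3))
B = n³ + n² is O(n³)
C = n⁵ is O(n⁵)

Therefore, the order from slowest to fastest is: A < D < B < C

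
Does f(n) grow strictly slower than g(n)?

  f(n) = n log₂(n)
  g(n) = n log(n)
False

f(n) = n log₂(n) is O(n log n), and g(n) = n log(n) is O(n log n).
Since they have the same growth rate, f(n) = o(g(n)) is false.
(f = o(g) requires f to grow strictly slower, not equal.)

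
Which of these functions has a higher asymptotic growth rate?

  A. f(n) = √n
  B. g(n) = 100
A

f(n) = √n is O(√n), while g(n) = 100 is O(1).
Since O(√n) grows faster than O(1), f(n) dominates.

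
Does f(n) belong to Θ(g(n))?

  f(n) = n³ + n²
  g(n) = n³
True

f(n) = n³ + n² and g(n) = n³ are both O(n³).
Since they have the same asymptotic growth rate, f(n) = Θ(g(n)) is true.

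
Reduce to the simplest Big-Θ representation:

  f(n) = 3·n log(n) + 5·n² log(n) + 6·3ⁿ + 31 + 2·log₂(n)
Θ(3ⁿ)

Order the terms by growth rate: 31 ≺ 2·log₂(n) ≺ 3·n log(n) ≺ 5·n² log(n) ≺ 6·3ⁿ.
The fastest-growing term 6·3ⁿ dominates as n → ∞; dropping its constant factor gives Θ(3ⁿ).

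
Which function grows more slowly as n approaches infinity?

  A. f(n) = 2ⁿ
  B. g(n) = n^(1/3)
B

f(n) = 2ⁿ is O(2ⁿ), while g(n) = n^(1/3) is O(n^(1/3)).
Since O(n^(1/3)) grows slower than O(2ⁿ), g(n) is dominated.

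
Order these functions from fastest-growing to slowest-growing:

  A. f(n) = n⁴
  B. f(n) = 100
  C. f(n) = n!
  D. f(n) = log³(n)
C > A > D > B

Comparing growth rates:
C = n! is O(n!)
A = n⁴ is O(n⁴)
D = log³(n) is O(log³ n)
B = 100 is O(1)

Therefore, the order from fastest to slowest is: C > A > D > B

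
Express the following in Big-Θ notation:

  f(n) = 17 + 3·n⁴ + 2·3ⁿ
Θ(3ⁿ)

Order the terms by growth rate: 17 ≺ 3·n⁴ ≺ 2·3ⁿ.
The fastest-growing term 2·3ⁿ dominates as n → ∞; dropping its constant factor gives Θ(3ⁿ).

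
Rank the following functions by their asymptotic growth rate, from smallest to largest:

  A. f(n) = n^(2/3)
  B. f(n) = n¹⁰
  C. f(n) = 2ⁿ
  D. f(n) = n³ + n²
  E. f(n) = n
A < E < D < B < C

Comparing growth rates:
A = n^(2/3) is O(n^(2/3))
E = n is O(n)
D = n³ + n² is O(n³)
B = n¹⁰ is O(n¹⁰)
C = 2ⁿ is O(2ⁿ)

Therefore, the order from slowest to fastest is: A < E < D < B < C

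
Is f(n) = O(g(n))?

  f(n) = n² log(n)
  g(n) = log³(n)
False

f(n) = n² log(n) is O(n² log n), and g(n) = log³(n) is O(log³ n).
Since O(n² log n) grows faster than O(log³ n), f(n) = O(g(n)) is false.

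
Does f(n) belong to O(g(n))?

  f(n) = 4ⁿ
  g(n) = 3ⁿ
False

f(n) = 4ⁿ is O(4ⁿ), and g(n) = 3ⁿ is O(3ⁿ).
Since O(4ⁿ) grows faster than O(3ⁿ), f(n) = O(g(n)) is false.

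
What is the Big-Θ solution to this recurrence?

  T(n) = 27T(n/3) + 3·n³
Θ(n³ log n)

Master Theorem: a = 27, b = 3, f(n) = 3·n³.
Compute the critical exponent d = log₃(27) = 3.
Compare f(n) = Θ(n³) against n^d:
  k = 3 = d, so f(n) = Θ(n^d) — Case 2.
  Work is balanced across levels: T(n) = Θ(n^d log n) = Θ(n³ log n).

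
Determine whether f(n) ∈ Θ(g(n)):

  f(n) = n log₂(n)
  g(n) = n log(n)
True

f(n) = n log₂(n) and g(n) = n log(n) are both O(n log n).
Since they have the same asymptotic growth rate, f(n) = Θ(g(n)) is true.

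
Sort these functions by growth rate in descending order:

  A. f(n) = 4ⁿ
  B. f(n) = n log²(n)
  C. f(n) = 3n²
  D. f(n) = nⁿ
D > A > C > B

Comparing growth rates:
D = nⁿ is O(nⁿ)
A = 4ⁿ is O(4ⁿ)
C = 3n² is O(n²)
B = n log²(n) is O(n log² n)

Therefore, the order from fastest to slowest is: D > A > C > B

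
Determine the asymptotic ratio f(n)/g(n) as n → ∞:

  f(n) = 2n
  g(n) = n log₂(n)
0

Since 2n (O(n)) grows slower than n log₂(n) (O(n log n)),
the ratio f(n)/g(n) → 0 as n → ∞.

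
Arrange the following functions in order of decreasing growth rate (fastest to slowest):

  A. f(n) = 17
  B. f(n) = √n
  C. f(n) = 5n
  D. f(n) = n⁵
D > C > B > A

Comparing growth rates:
D = n⁵ is O(n⁵)
C = 5n is O(n)
B = √n is O(√n)
A = 17 is O(1)

Therefore, the order from fastest to slowest is: D > C > B > A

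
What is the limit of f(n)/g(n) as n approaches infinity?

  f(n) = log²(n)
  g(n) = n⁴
0

Since log²(n) (O(log² n)) grows slower than n⁴ (O(n⁴)),
the ratio f(n)/g(n) → 0 as n → ∞.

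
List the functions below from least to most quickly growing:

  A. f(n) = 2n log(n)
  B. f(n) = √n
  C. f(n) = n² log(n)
B < A < C

Comparing growth rates:
B = √n is O(√n)
A = 2n log(n) is O(n log n)
C = n² log(n) is O(n² log n)

Therefore, the order from slowest to fastest is: B < A < C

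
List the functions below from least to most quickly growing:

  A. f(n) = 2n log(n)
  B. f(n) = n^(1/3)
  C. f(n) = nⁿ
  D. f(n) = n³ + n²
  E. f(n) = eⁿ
B < A < D < E < C

Comparing growth rates:
B = n^(1/3) is O(n^(1/3))
A = 2n log(n) is O(n log n)
D = n³ + n² is O(n³)
E = eⁿ is O(eⁿ)
C = nⁿ is O(nⁿ)

Therefore, the order from slowest to fastest is: B < A < D < E < C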